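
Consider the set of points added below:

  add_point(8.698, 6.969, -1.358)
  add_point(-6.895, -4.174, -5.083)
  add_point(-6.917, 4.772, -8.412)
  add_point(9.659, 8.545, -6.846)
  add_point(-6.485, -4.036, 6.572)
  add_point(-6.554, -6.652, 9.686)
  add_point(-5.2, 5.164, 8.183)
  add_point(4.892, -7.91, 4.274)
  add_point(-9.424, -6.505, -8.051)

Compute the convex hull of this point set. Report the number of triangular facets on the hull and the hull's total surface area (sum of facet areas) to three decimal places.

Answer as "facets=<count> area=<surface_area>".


7 of the 9 inputs are extreme points: [0, 2, 3, 5, 6, 7, 8].

Facet areas (half cross-product norm):
  f1: (p7, p3, p8) → 187.9045
  f2: (p5, p7, p8) → 109.8885
  f3: (p6, p5, p8) → 107.0018
  f4: (p6, p5, p7) → 76.1370
  f5: (p2, p3, p8) → 89.3800
  f6: (p2, p6, p8) → 96.4309
  f7: (p2, p6, p3) → 139.6783
  f8: (p0, p7, p3) → 37.4342
  f9: (p0, p6, p3) → 35.1282
  f10: (p0, p6, p7) → 121.5504
Σ area = 1000.534

Euler characteristic 7−15+10 = 2 ✓

facets=10 area=1000.534


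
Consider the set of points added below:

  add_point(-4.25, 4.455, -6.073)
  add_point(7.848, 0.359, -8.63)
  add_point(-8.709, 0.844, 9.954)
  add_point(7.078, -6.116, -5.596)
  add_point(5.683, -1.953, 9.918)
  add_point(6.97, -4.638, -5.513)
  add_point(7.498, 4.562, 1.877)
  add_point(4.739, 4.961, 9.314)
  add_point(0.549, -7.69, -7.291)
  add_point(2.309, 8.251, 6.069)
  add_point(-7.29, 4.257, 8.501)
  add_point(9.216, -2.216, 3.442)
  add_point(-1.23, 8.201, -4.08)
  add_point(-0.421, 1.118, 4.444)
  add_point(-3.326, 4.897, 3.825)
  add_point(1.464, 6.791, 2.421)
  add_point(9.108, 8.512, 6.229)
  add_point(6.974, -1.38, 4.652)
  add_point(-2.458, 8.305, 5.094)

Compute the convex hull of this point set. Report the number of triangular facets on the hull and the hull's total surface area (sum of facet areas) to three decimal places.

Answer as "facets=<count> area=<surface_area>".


13 of the 19 inputs are extreme points: [0, 1, 2, 3, 4, 7, 8, 9, 10, 11, 12, 16, 18].

Triangle areas on the boundary:
  f1: (p1, p16, p11) → 68.7682
  f2: (p4, p16, p11) → 39.5078
  f3: (p4, p8, p2) → 135.2079
  f4: (p12, p1, p16) → 90.9970
  f5: (p3, p1, p11) → 36.2214
  f6: (p3, p8, p1) → 24.3931
  f7: (p3, p4, p11) → 26.5738
  f8: (p3, p4, p8) → 54.5639
  f9: (p7, p4, p2) → 48.6388
  f10: (p7, p4, p16) → 19.5263
  f11: (p18, p12, p16) → 53.7624
  f12: (p0, p8, p2) → 111.6233
  f13: (p0, p8, p1) → 64.9693
  f14: (p0, p12, p1) → 32.9522
  f15: (p10, p7, p2) → 22.1701
  f16: (p10, p0, p2) → 26.5143
  f17: (p10, p18, p12) → 27.6004
  f18: (p10, p0, p12) → 37.5746
  f19: (p9, p7, p16) → 15.8176
  f20: (p9, p18, p16) → 3.0446
  f21: (p9, p10, p7) → 27.8499
  f22: (p9, p10, p18) → 14.4539
Σ area = 982.731

Euler characteristic 13−33+22 = 2 ✓

facets=22 area=982.731


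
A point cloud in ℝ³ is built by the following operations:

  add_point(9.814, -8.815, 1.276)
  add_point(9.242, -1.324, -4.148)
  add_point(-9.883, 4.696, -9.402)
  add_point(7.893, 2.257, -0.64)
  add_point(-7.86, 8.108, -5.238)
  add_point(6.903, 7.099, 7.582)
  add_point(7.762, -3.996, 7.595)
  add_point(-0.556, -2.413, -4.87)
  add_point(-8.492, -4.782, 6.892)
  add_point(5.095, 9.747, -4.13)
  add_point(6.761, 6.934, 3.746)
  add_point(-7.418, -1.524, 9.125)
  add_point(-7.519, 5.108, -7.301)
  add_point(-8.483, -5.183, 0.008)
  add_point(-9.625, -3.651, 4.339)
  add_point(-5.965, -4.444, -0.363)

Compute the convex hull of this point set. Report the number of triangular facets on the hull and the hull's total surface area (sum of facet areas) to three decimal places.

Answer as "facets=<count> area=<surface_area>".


facets=22 area=1106.165

Points on the hull: [0, 1, 2, 4, 5, 6, 7, 8, 9, 10, 11, 13, 14] (13 of 16).

Area of each hull facet:
  f1: (p1, p9, p2) → 98.4481
  f2: (p1, p10, p9) → 46.7080
  f3: (p4, p9, p2) → 32.9932
  f4: (p7, p1, p2) → 44.4135
  f5: (p7, p1, p0) → 45.7918
  f6: (p7, p13, p2) → 58.8941
  f7: (p7, p13, p0) → 63.9905
  f8: (p8, p13, p0) → 64.3663
  f9: (p8, p6, p0) → 65.6517
  f10: (p8, p6, p11) → 31.5396
  f11: (p5, p10, p9) → 6.6035
  f12: (p5, p4, p9) → 77.9366
  f13: (p5, p4, p11) → 136.5308
  f14: (p5, p6, p11) → 83.5865
  f15: (p5, p6, p0) → 36.4034
  f16: (p5, p1, p0) → 67.7767
  f17: (p5, p1, p10) → 16.1115
  f18: (p14, p13, p2) → 30.1584
  f19: (p14, p8, p13) → 5.8949
  f20: (p14, p8, p11) → 5.9517
  f21: (p14, p4, p2) → 43.8608
  f22: (p14, p4, p11) → 42.5529
Σ area = 1106.165

Check V−E+F: 13 − 33 + 22 = 2.


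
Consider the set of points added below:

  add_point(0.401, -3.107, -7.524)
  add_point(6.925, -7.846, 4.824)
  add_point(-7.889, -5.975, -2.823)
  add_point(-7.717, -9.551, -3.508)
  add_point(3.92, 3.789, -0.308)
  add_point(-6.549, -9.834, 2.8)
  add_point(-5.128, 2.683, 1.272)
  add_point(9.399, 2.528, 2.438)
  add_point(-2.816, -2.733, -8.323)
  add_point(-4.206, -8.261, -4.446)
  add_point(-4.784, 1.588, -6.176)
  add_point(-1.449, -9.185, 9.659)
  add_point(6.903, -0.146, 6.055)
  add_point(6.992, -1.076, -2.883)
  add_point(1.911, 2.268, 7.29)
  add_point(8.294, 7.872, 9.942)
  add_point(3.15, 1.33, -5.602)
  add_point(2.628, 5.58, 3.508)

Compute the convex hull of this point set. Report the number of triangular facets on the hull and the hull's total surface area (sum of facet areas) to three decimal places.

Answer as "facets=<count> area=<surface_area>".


17 of the 18 inputs are extreme points: [0, 1, 2, 3, 4, 5, 6, 7, 8, 9, 10, 11, 13, 14, 15, 16, 17].

Triangle areas on the boundary:
  f1: (p11, p14, p15) → 36.8394
  f2: (p16, p15, p7) → 36.9823
  f3: (p3, p5, p2) → 11.5997
  f4: (p3, p10, p2) → 10.6197
  f5: (p6, p14, p15) → 29.0462
  f6: (p6, p10, p2) → 32.0894
  f7: (p6, p5, p2) → 34.4769
  f8: (p6, p11, p5) → 54.3324
  f9: (p6, p11, p14) → 56.3544
  f10: (p17, p6, p15) → 19.8166
  f11: (p17, p6, p10) → 31.1544
  f12: (p13, p16, p7) → 16.5049
  f13: (p8, p16, p10) → 19.2347
  f14: (p8, p3, p10) → 24.7698
  f15: (p8, p3, p9) → 10.7453
  f16: (p1, p3, p9) → 23.2749
  f17: (p1, p11, p5) → 41.5135
  f18: (p1, p3, p5) → 41.9443
  f19: (p1, p11, p15) → 80.8662
  f20: (p1, p13, p7) → 34.2255
  f21: (p1, p15, p7) → 47.6206
  f22: (p4, p16, p10) → 23.0403
  f23: (p4, p17, p10) → 22.4083
  f24: (p4, p16, p15) → 8.7149
  f25: (p4, p17, p15) → 16.3983
  f26: (p0, p13, p16) → 14.4772
  f27: (p0, p8, p16) → 8.1888
  f28: (p0, p8, p9) → 11.4925
  f29: (p0, p1, p9) → 53.3994
  f30: (p0, p1, p13) → 41.2515
Σ area = 893.382

Euler characteristic 17−45+30 = 2 ✓

facets=30 area=893.382


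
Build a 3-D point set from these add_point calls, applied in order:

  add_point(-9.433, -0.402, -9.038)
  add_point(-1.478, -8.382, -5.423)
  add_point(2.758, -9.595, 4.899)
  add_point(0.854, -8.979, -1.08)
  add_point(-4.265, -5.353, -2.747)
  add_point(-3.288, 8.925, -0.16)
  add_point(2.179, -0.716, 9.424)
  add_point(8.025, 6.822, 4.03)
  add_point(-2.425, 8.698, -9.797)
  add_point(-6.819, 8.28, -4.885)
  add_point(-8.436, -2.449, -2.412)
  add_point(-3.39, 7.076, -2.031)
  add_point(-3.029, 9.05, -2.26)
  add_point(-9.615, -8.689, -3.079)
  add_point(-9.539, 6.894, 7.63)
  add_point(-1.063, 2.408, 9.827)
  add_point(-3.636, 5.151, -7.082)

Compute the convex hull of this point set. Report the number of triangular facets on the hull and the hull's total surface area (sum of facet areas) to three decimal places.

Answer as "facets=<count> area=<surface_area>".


facets=22 area=1088.303

Points on the hull: [0, 1, 2, 3, 5, 6, 7, 8, 9, 12, 13, 14, 15] (13 of 17).

Per-facet area ½‖(b−a)×(c−a)‖:
  f1: (p8, p12, p7) → 44.5994
  f2: (p14, p2, p13) → 134.6853
  f3: (p14, p2, p15) → 54.8250
  f4: (p14, p15, p7) → 52.8048
  f5: (p6, p15, p7) → 24.7381
  f6: (p6, p2, p7) → 51.0764
  f7: (p6, p2, p15) → 16.1836
  f8: (p0, p14, p13) → 90.8169
  f9: (p1, p8, p7) → 145.1339
  f10: (p1, p0, p8) → 67.3965
  f11: (p1, p0, p13) → 42.3054
  f12: (p9, p8, p12) → 15.2980
  f13: (p9, p0, p8) → 32.8230
  f14: (p9, p0, p14) → 62.1018
  f15: (p5, p12, p7) → 12.6109
  f16: (p5, p14, p7) → 60.0747
  f17: (p5, p9, p12) → 4.4297
  f18: (p5, p9, p14) → 29.4851
  f19: (p3, p2, p7) → 54.3579
  f20: (p3, p1, p7) → 42.4220
  f21: (p3, p2, p13) → 29.5426
  f22: (p3, p1, p13) → 20.5921
Σ area = 1088.303

Euler characteristic 13−33+22 = 2 ✓


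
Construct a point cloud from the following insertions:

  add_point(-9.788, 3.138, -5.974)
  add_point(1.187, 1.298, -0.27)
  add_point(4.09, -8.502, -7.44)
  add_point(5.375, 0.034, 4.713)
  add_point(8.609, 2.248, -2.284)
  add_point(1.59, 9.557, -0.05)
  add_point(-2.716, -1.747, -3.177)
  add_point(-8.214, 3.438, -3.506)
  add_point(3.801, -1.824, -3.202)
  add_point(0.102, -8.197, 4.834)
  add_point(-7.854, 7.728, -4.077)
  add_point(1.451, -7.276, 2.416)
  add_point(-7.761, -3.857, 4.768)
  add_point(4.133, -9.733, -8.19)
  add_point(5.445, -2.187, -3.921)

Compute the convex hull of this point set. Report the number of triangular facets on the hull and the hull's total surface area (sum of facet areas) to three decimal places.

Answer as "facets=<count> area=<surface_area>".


Points on the hull: [0, 3, 4, 5, 9, 10, 12, 13] (8 of 15).

Area of each hull facet:
  f1: (p10, p13, p0) → 47.5097
  f2: (p10, p13, p4) → 122.5150
  f3: (p10, p5, p4) → 49.4493
  f4: (p3, p5, p4) → 40.1098
  f5: (p3, p13, p4) → 56.4901
  f6: (p3, p9, p13) → 66.8680
  f7: (p12, p10, p5) → 75.6148
  f8: (p12, p3, p9) → 43.8074
  f9: (p12, p3, p5) → 77.1607
  f10: (p12, p10, p0) → 34.3642
  f11: (p12, p13, p0) → 114.5099
  f12: (p12, p9, p13) → 58.6892
Σ area = 787.088

Check V−E+F: 8 − 18 + 12 = 2.

facets=12 area=787.088


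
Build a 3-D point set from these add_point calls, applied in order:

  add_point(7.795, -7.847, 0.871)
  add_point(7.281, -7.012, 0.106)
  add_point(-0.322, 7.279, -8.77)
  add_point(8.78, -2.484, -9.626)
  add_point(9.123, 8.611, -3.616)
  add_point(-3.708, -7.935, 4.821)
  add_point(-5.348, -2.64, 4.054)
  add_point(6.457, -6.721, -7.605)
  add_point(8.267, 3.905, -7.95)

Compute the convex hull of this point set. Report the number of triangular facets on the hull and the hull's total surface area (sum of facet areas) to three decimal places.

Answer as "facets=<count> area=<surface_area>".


facets=12 area=658.933

Points on the hull: [0, 2, 3, 4, 5, 6, 7, 8] (8 of 9).

Triangle areas on the boundary:
  f1: (p5, p4, p6) → 51.5338
  f2: (p2, p4, p6) → 91.9728
  f3: (p2, p5, p6) → 39.0305
  f4: (p0, p3, p4) → 74.6386
  f5: (p0, p5, p4) → 102.6176
  f6: (p8, p3, p4) → 10.8129
  f7: (p8, p2, p4) → 29.7954
  f8: (p8, p2, p3) → 28.1180
  f9: (p7, p2, p3) → 33.7849
  f10: (p7, p2, p5) → 124.1638
  f11: (p7, p0, p3) → 20.6251
  f12: (p7, p0, p5) → 51.8392
Σ area = 658.933

Check V−E+F: 8 − 18 + 12 = 2.


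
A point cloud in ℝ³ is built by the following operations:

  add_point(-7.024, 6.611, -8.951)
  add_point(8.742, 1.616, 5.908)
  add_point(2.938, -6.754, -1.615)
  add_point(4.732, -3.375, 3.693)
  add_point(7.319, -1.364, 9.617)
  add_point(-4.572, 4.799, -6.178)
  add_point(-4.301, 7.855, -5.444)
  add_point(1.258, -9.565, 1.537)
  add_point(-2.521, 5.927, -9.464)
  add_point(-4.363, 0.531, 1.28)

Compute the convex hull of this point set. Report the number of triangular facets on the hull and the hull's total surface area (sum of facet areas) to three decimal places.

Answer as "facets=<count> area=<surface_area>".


facets=12 area=537.754

Points on the hull: [0, 1, 2, 4, 6, 7, 8, 9] (8 of 10).

Triangle areas on the boundary:
  f1: (p9, p7, p0) → 58.3768
  f2: (p2, p7, p0) → 35.0719
  f3: (p2, p8, p0) → 33.3324
  f4: (p2, p8, p1) → 100.2528
  f5: (p6, p9, p0) → 21.7790
  f6: (p6, p8, p0) → 9.4111
  f7: (p6, p8, p1) → 43.8166
  f8: (p4, p9, p7) → 71.4802
  f9: (p4, p2, p1) → 31.3297
  f10: (p4, p2, p7) → 29.3122
  f11: (p4, p6, p1) → 40.4911
  f12: (p4, p6, p9) → 63.1004
Σ area = 537.754

Euler: V−E+F = 8−18+12 = 2.


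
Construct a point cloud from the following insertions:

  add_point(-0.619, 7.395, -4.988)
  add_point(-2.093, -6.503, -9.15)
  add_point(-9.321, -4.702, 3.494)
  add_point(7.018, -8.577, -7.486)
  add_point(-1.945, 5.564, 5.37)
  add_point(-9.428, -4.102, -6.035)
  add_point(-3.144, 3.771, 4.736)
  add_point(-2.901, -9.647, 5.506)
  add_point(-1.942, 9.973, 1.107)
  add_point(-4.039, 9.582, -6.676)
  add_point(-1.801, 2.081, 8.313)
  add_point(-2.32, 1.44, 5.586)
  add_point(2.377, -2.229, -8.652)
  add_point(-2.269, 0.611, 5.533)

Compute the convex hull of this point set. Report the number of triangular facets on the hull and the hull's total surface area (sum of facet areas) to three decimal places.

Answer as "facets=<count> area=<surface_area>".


Extreme-point indices: [0, 1, 2, 3, 4, 5, 7, 8, 9, 10, 12] — 11 of 14 on the boundary.

Facet areas (half cross-product norm):
  f1: (p2, p7, p5) → 38.1947
  f2: (p2, p9, p5) → 69.9442
  f3: (p2, p9, p8) → 66.9614
  f4: (p1, p9, p5) → 61.1064
  f5: (p1, p7, p5) → 58.4601
  f6: (p1, p7, p3) → 70.2566
  f7: (p0, p8, p3) → 50.3402
  f8: (p0, p9, p8) → 14.8351
  f9: (p10, p2, p7) → 45.2004
  f10: (p10, p8, p3) → 111.3114
  f11: (p10, p7, p3) → 98.9652
  f12: (p12, p1, p3) → 24.4902
  f13: (p12, p1, p9) → 40.5772
  f14: (p12, p0, p3) → 23.8056
  f15: (p12, p0, p9) → 19.9547
  f16: (p4, p2, p8) → 34.4686
  f17: (p4, p10, p8) → 1.0380
  f18: (p4, p10, p2) → 25.2391
Σ area = 855.149

Euler characteristic 11−27+18 = 2 ✓

facets=18 area=855.149


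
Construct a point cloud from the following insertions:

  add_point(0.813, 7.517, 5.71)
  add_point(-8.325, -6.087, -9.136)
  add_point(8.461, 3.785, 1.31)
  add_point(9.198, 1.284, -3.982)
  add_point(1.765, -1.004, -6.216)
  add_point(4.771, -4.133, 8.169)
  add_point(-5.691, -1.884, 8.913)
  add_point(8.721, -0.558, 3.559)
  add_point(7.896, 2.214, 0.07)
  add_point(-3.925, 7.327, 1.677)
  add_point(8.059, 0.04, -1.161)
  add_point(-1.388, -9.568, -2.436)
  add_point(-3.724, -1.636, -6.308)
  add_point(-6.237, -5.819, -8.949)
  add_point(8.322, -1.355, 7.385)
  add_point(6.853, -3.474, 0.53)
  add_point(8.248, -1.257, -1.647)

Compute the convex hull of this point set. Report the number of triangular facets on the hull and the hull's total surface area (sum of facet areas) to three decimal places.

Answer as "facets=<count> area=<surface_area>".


Hull vertices (15/17): indices [0, 1, 2, 3, 4, 5, 6, 7, 9, 11, 12, 13, 14, 15, 16].

Area of each hull facet:
  f1: (p11, p6, p1) → 73.0009
  f2: (p9, p6, p1) → 101.9239
  f3: (p9, p6, p0) → 35.6157
  f4: (p2, p9, p3) → 36.6860
  f5: (p2, p9, p0) → 28.4616
  f6: (p13, p11, p1) → 7.9119
  f7: (p13, p11, p3) → 68.1436
  f8: (p4, p9, p3) → 51.7491
  f9: (p4, p13, p1) → 4.4808
  f10: (p4, p13, p3) → 9.1080
  f11: (p5, p11, p6) → 68.4474
  f12: (p12, p9, p1) → 28.5963
  f13: (p12, p4, p1) → 13.1640
  f14: (p12, p4, p9) → 33.0660
  f15: (p14, p6, p0) → 66.7860
  f16: (p14, p5, p6) → 18.8299
  f17: (p14, p2, p0) → 37.8801
  f18: (p7, p2, p3) → 14.4406
  f19: (p7, p14, p2) → 7.5348
  f20: (p15, p5, p11) → 42.3800
  f21: (p15, p14, p5) → 16.5111
  f22: (p16, p7, p14) → 3.9268
  f23: (p16, p15, p14) → 11.7833
  f24: (p16, p7, p3) → 8.0270
  f25: (p16, p11, p3) → 17.8479
  f26: (p16, p15, p11) → 15.6253
Σ area = 821.928

Euler: V−E+F = 15−39+26 = 2.

facets=26 area=821.928


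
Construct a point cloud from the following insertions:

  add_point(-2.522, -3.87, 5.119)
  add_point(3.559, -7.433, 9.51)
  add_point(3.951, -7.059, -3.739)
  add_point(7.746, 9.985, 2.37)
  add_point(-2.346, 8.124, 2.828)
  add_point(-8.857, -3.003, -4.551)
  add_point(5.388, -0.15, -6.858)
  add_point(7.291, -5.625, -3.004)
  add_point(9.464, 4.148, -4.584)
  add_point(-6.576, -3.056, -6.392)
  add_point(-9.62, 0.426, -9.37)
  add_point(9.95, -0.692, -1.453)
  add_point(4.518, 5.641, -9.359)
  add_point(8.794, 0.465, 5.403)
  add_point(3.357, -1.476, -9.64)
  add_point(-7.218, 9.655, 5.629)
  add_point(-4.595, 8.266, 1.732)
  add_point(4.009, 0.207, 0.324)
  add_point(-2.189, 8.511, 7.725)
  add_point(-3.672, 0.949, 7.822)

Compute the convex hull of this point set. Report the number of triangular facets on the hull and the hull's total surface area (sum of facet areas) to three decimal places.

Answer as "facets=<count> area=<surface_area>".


Points on the hull: [0, 1, 2, 3, 5, 7, 8, 9, 10, 11, 12, 13, 14, 15, 18, 19] (16 of 20).

Per-facet area ½‖(b−a)×(c−a)‖:
  f1: (p12, p15, p10) → 127.4479
  f2: (p12, p15, p3) → 98.7691
  f3: (p13, p3, p11) → 35.1449
  f4: (p13, p1, p11) → 34.1681
  f5: (p18, p15, p3) → 25.7016
  f6: (p18, p13, p3) → 56.3049
  f7: (p18, p13, p1) → 71.2955
  f8: (p8, p3, p11) → 26.4753
  f9: (p8, p12, p3) → 31.5036
  f10: (p5, p2, p1) → 89.1625
  f11: (p5, p0, p1) → 23.4450
  f12: (p5, p15, p10) → 48.5578
  f13: (p7, p1, p11) → 38.3269
  f14: (p7, p2, p1) → 24.2680
  f15: (p7, p8, p11) → 14.2934
  f16: (p19, p0, p1) → 22.6117
  f17: (p19, p18, p1) → 34.1213
  f18: (p19, p18, p15) → 21.4406
  f19: (p19, p5, p15) → 67.2708
  f20: (p19, p5, p0) → 31.8797
  f21: (p9, p5, p10) → 8.0213
  f22: (p9, p5, p2) → 13.9344
  f23: (p14, p8, p12) → 25.3227
  f24: (p14, p7, p8) → 38.9783
  f25: (p14, p7, p2) → 15.0793
  f26: (p14, p12, p10) → 47.3293
  f27: (p14, p9, p10) → 28.0774
  f28: (p14, p9, p2) → 41.6038
Σ area = 1140.535

Check V−E+F: 16 − 42 + 28 = 2.

facets=28 area=1140.535


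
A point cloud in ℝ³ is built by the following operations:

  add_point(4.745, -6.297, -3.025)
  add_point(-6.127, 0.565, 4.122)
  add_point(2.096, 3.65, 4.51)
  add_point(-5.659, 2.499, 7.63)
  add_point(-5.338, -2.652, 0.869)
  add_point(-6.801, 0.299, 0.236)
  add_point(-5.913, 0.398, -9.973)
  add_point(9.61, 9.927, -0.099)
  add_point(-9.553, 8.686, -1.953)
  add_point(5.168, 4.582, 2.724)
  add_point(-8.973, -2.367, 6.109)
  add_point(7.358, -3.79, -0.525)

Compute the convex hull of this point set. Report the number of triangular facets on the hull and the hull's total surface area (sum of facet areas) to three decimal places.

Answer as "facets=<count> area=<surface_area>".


facets=14 area=797.268

Points on the hull: [0, 2, 3, 6, 7, 8, 9, 10, 11] (9 of 12).

Triangle areas on the boundary:
  f1: (p3, p7, p8) → 108.2771
  f2: (p6, p7, p8) → 114.5087
  f3: (p6, p0, p7) → 122.2074
  f4: (p11, p0, p7) → 22.5617
  f5: (p10, p6, p0) → 108.9029
  f6: (p10, p11, p0) → 37.2434
  f7: (p10, p11, p3) → 50.4634
  f8: (p10, p3, p8) → 36.6215
  f9: (p10, p6, p8) → 81.5161
  f10: (p2, p3, p7) → 22.1220
  f11: (p2, p11, p3) → 36.8038
  f12: (p9, p11, p7) → 32.1702
  f13: (p9, p2, p7) → 7.0562
  f14: (p9, p2, p11) → 16.8133
Σ area = 797.268

Euler: V−E+F = 9−21+14 = 2.


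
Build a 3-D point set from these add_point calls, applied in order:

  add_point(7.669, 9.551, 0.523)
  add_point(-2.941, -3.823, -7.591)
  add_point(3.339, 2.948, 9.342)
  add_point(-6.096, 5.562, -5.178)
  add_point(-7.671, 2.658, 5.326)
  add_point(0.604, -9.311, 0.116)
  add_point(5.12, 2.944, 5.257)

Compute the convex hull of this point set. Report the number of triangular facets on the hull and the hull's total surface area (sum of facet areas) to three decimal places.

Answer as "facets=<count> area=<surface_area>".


7 of the 7 inputs are extreme points: [0, 1, 2, 3, 4, 5, 6].

Triangle areas on the boundary:
  f1: (p1, p5, p4) → 73.1007
  f2: (p1, p5, p0) → 94.5462
  f3: (p2, p0, p4) → 69.0229
  f4: (p2, p5, p4) → 84.2299
  f5: (p3, p0, p4) → 83.8673
  f6: (p3, p1, p4) → 56.0865
  f7: (p3, p1, p0) → 78.4946
  f8: (p6, p5, p0) → 49.1215
  f9: (p6, p2, p0) → 14.7656
  f10: (p6, p2, p5) → 30.5911
Σ area = 633.826

Check V−E+F: 7 − 15 + 10 = 2.

facets=10 area=633.826


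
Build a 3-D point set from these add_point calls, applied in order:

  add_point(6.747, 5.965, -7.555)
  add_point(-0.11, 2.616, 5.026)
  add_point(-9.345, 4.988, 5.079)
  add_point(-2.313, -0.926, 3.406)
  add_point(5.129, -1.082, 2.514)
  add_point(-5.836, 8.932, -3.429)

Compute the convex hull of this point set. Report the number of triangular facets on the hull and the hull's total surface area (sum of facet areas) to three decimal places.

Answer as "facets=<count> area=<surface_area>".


facets=8 area=374.175

Extreme-point indices: [0, 1, 2, 3, 4, 5] — 6 of 6 on the boundary.

Per-facet area ½‖(b−a)×(c−a)‖:
  f1: (p3, p5, p2) → 46.1022
  f2: (p3, p4, p0) → 45.3857
  f3: (p3, p5, p0) → 81.7413
  f4: (p1, p4, p0) → 42.5122
  f5: (p1, p5, p2) → 46.2662
  f6: (p1, p5, p0) → 76.5247
  f7: (p1, p3, p2) → 20.4928
  f8: (p1, p3, p4) → 15.1501
Σ area = 374.175

Euler characteristic 6−12+8 = 2 ✓


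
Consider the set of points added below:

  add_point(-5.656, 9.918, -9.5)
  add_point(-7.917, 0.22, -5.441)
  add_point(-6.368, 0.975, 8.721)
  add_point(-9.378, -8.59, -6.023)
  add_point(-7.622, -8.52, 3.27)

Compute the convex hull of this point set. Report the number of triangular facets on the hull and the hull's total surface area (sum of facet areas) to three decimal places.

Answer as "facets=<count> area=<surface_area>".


facets=6 area=403.910

Points on the hull: [0, 1, 2, 3, 4] (5 of 5).

Per-facet area ½‖(b−a)×(c−a)‖:
  f1: (p1, p0, p3) → 21.2124
  f2: (p1, p2, p3) → 63.2581
  f3: (p1, p2, p0) → 73.0737
  f4: (p4, p0, p3) → 89.9464
  f5: (p4, p2, p3) → 44.7157
  f6: (p4, p2, p0) → 111.7031
Σ area = 403.910

Euler: V−E+F = 5−9+6 = 2.


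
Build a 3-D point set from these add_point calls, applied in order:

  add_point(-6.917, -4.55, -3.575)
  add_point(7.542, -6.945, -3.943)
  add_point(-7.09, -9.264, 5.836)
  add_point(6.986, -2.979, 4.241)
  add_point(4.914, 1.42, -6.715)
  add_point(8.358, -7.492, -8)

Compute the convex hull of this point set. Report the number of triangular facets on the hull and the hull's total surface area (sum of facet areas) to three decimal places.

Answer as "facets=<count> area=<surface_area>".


facets=8 area=466.586

Points on the hull: [0, 1, 2, 3, 4, 5] (6 of 6).

Triangle areas on the boundary:
  f1: (p0, p5, p2) → 83.7566
  f2: (p0, p4, p5) → 65.5099
  f3: (p3, p4, p5) → 55.4800
  f4: (p3, p0, p2) → 78.1032
  f5: (p3, p0, p4) → 79.5953
  f6: (p1, p5, p2) → 27.1839
  f7: (p1, p3, p2) → 70.5733
  f8: (p1, p3, p5) → 6.3841
Σ area = 466.586

Euler: V−E+F = 6−12+8 = 2.


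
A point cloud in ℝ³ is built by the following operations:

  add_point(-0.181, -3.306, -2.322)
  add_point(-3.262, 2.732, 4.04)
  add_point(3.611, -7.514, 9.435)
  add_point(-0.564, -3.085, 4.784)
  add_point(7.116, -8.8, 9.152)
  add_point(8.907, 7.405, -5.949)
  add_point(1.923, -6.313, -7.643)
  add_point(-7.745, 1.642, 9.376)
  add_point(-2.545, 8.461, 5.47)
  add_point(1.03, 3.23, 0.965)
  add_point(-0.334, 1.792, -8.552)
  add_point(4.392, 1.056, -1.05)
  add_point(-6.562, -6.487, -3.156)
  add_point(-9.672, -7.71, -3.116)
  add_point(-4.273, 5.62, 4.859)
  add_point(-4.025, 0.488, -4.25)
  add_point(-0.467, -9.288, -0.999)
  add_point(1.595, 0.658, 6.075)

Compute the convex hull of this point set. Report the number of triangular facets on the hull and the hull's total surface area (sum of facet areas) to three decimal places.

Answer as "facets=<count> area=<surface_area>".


facets=18 area=1011.637

Extreme-point indices: [2, 4, 5, 6, 7, 8, 10, 13, 14, 15, 16] — 11 of 18 on the boundary.

Per-facet area ½‖(b−a)×(c−a)‖:
  f1: (p7, p2, p13) → 110.2700
  f2: (p16, p6, p13) → 36.6504
  f3: (p4, p6, p5) → 136.6232
  f4: (p4, p8, p5) → 157.1581
  f5: (p4, p16, p6) → 42.2714
  f6: (p4, p7, p2) → 9.0089
  f7: (p4, p7, p8) → 85.5109
  f8: (p4, p2, p13) → 26.7140
  f9: (p4, p16, p13) → 40.4670
  f10: (p10, p6, p5) → 45.7186
  f11: (p10, p8, p5) → 83.0059
  f12: (p10, p15, p8) → 34.4503
  f13: (p10, p6, p13) → 52.7254
  f14: (p10, p15, p13) → 22.7498
  f15: (p14, p7, p13) → 54.2667
  f16: (p14, p7, p8) → 9.2257
  f17: (p14, p15, p13) → 50.1458
  f18: (p14, p15, p8) → 14.6751
Σ area = 1011.637

Euler characteristic 11−27+18 = 2 ✓


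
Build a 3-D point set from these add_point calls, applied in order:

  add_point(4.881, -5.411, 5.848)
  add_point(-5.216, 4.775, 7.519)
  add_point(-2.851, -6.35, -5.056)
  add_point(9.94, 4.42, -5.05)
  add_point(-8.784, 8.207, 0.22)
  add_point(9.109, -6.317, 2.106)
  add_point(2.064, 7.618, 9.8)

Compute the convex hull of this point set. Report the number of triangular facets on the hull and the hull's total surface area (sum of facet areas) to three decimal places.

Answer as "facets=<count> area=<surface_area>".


Hull vertices (7/7): indices [0, 1, 2, 3, 4, 5, 6].

Per-facet area ½‖(b−a)×(c−a)‖:
  f1: (p2, p3, p4) → 132.5957
  f2: (p6, p3, p4) → 120.8384
  f3: (p5, p2, p3) → 87.7668
  f4: (p5, p6, p3) → 103.4281
  f5: (p1, p2, p4) → 71.2782
  f6: (p1, p6, p4) → 31.9204
  f7: (p0, p5, p2) → 38.0502
  f8: (p0, p1, p2) → 93.4206
  f9: (p0, p5, p6) → 34.7800
  f10: (p0, p1, p6) → 55.1375
Σ area = 769.216

Check V−E+F: 7 − 15 + 10 = 2.

facets=10 area=769.216


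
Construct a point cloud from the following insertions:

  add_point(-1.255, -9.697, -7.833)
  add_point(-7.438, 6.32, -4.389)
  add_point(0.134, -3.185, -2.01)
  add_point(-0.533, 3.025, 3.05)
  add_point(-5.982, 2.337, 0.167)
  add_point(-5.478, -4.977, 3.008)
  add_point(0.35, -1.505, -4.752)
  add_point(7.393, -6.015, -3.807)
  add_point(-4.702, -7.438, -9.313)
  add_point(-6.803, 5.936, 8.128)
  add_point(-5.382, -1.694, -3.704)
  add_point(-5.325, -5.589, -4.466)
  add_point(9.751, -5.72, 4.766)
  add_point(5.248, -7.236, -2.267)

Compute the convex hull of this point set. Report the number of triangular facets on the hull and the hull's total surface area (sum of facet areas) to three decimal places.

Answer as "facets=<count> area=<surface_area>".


facets=18 area=732.575

11 of the 14 inputs are extreme points: [0, 1, 3, 5, 6, 7, 8, 9, 11, 12, 13].

Facet areas (half cross-product norm):
  f1: (p3, p9, p1) → 45.1380
  f2: (p3, p9, p12) → 41.9136
  f3: (p3, p7, p1) → 71.9224
  f4: (p3, p7, p12) → 57.7326
  f5: (p5, p9, p1) → 70.0620
  f6: (p5, p9, p12) → 92.5623
  f7: (p6, p8, p1) → 49.6767
  f8: (p6, p7, p1) → 12.0355
  f9: (p6, p7, p8) → 37.4251
  f10: (p0, p7, p8) → 17.6870
  f11: (p0, p5, p12) → 93.2158
  f12: (p0, p5, p8) → 27.1045
  f13: (p11, p8, p1) → 29.2907
  f14: (p11, p5, p1) → 45.1756
  f15: (p11, p5, p8) → 5.7690
  f16: (p13, p7, p12) → 12.3413
  f17: (p13, p0, p12) → 11.2639
  f18: (p13, p0, p7) → 12.2588
Σ area = 732.575

Euler: V−E+F = 11−27+18 = 2.


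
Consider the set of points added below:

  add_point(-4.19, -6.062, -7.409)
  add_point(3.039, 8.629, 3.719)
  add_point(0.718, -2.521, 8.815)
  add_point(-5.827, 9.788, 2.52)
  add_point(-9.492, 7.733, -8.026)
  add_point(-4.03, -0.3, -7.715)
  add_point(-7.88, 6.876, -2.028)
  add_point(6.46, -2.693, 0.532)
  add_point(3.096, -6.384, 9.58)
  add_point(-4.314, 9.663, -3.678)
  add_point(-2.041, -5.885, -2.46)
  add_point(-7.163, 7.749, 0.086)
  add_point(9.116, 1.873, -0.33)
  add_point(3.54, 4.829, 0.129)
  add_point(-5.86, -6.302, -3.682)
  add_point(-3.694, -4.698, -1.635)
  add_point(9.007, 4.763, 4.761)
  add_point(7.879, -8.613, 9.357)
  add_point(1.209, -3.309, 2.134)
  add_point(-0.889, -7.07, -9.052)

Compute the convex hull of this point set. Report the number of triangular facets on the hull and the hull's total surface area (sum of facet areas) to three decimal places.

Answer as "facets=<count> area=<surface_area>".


facets=24 area=1005.738

Extreme-point indices: [0, 1, 2, 3, 4, 6, 8, 9, 11, 12, 14, 16, 17, 19] — 14 of 20 on the boundary.

Facet areas (half cross-product norm):
  f1: (p19, p12, p4) → 134.4472
  f2: (p17, p19, p12) → 114.1542
  f3: (p17, p14, p19) → 70.2004
  f4: (p17, p14, p8) → 37.2120
  f5: (p9, p12, p4) → 43.8816
  f6: (p9, p3, p4) → 20.2399
  f7: (p0, p19, p4) → 23.8394
  f8: (p0, p14, p4) → 30.2136
  f9: (p0, p14, p19) → 5.3557
  f10: (p6, p14, p4) → 42.0503
  f11: (p11, p6, p14) → 14.6048
  f12: (p11, p3, p4) → 8.9633
  f13: (p11, p6, p4) → 3.6932
  f14: (p16, p17, p12) → 40.8423
  f15: (p1, p9, p3) → 28.6205
  f16: (p1, p9, p12) → 50.9902
  f17: (p1, p16, p12) → 20.7855
  f18: (p2, p17, p8) → 7.0312
  f19: (p2, p16, p17) → 54.9838
  f20: (p2, p1, p16) → 41.3701
  f21: (p2, p1, p3) → 56.2757
  f22: (p2, p11, p3) → 26.3414
  f23: (p2, p14, p8) → 33.2080
  f24: (p2, p11, p14) → 96.4338
Σ area = 1005.738

Euler characteristic 14−36+24 = 2 ✓


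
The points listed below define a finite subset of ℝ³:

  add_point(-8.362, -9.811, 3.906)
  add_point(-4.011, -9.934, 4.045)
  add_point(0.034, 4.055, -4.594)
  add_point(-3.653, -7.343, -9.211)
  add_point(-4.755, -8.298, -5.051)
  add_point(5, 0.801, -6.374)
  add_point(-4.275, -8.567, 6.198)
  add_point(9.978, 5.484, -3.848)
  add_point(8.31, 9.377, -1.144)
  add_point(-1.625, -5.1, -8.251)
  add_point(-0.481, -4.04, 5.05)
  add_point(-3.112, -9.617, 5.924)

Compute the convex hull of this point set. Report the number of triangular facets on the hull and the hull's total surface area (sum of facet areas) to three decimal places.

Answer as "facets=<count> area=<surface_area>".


11 of the 12 inputs are extreme points: [0, 1, 2, 3, 4, 5, 6, 7, 8, 10, 11].

Area of each hull facet:
  f1: (p2, p8, p0) → 76.5438
  f2: (p2, p3, p0) → 90.5413
  f3: (p2, p8, p7) → 24.9060
  f4: (p6, p11, p0) → 3.5890
  f5: (p10, p8, p7) → 41.9279
  f6: (p10, p11, p7) → 27.4607
  f7: (p10, p6, p11) → 4.7855
  f8: (p10, p8, p0) → 47.7029
  f9: (p10, p6, p0) → 11.2751
  f10: (p1, p11, p0) → 4.0959
  f11: (p1, p11, p3) → 7.8373
  f12: (p5, p2, p7) → 22.4434
  f13: (p5, p2, p3) → 37.4279
  f14: (p5, p11, p7) → 58.9692
  f15: (p5, p11, p3) → 92.4075
  f16: (p4, p3, p0) → 2.9423
  f17: (p4, p1, p0) → 20.0519
  f18: (p4, p1, p3) → 6.7446
Σ area = 581.652

Euler: V−E+F = 11−27+18 = 2.

facets=18 area=581.652


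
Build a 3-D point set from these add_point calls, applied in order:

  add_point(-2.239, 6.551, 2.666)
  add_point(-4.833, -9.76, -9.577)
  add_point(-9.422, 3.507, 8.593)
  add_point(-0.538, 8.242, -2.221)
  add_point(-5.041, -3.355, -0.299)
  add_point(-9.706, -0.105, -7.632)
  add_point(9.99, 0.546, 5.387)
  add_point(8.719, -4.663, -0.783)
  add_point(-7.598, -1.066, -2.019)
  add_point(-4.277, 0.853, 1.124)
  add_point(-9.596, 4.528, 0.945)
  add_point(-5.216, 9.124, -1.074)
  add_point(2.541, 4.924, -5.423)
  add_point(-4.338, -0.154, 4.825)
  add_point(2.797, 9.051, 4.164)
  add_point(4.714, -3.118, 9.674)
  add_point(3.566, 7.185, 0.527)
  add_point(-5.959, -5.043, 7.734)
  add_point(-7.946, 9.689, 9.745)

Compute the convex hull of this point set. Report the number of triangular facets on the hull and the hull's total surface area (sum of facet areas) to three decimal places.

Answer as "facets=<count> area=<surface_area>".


Hull vertices (14/19): indices [1, 2, 3, 5, 6, 7, 10, 11, 12, 14, 15, 16, 17, 18].

Area of each hull facet:
  f1: (p15, p18, p6) → 68.8006
  f2: (p12, p1, p5) → 73.6670
  f3: (p17, p1, p5) → 89.2335
  f4: (p17, p15, p1) → 97.8394
  f5: (p7, p12, p6) → 49.8724
  f6: (p7, p12, p1) → 97.1880
  f7: (p7, p15, p6) → 31.5617
  f8: (p7, p15, p1) → 92.9952
  f9: (p14, p18, p6) → 56.3418
  f10: (p2, p17, p5) → 73.8252
  f11: (p2, p15, p18) → 49.6542
  f12: (p2, p17, p15) → 50.1592
  f13: (p16, p12, p6) → 32.0516
  f14: (p16, p14, p6) → 21.7087
  f15: (p11, p14, p18) → 50.5773
  f16: (p11, p12, p5) → 57.6522
  f17: (p10, p2, p5) → 22.1023
  f18: (p10, p2, p18) → 24.8878
  f19: (p10, p11, p5) → 32.3977
  f20: (p10, p11, p18) → 33.7877
  f21: (p3, p11, p12) → 8.6023
  f22: (p3, p11, p14) → 17.3397
  f23: (p3, p16, p12) → 13.5124
  f24: (p3, p16, p14) → 10.2188
Σ area = 1155.977

Check V−E+F: 14 − 36 + 24 = 2.

facets=24 area=1155.977


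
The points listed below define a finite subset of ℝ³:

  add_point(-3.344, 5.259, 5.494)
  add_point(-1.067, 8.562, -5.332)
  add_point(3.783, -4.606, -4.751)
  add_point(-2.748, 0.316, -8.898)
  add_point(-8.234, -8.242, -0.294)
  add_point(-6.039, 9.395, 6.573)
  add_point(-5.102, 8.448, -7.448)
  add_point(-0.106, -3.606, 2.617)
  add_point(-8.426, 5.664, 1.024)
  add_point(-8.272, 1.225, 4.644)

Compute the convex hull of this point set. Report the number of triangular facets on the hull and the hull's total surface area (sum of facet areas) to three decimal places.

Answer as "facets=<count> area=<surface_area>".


facets=16 area=617.752

10 of the 10 inputs are extreme points: [0, 1, 2, 3, 4, 5, 6, 7, 8, 9].

Facet areas (half cross-product norm):
  f1: (p3, p4, p2) → 57.3379
  f2: (p1, p3, p2) → 41.2435
  f3: (p0, p1, p2) → 78.7287
  f4: (p6, p1, p3) → 19.3785
  f5: (p6, p4, p8) → 65.0990
  f6: (p6, p3, p4) → 52.7512
  f7: (p9, p4, p8) → 28.1061
  f8: (p7, p4, p2) → 41.0218
  f9: (p7, p0, p2) → 35.4792
  f10: (p7, p9, p4) → 43.5594
  f11: (p7, p9, p0) → 29.6801
  f12: (p5, p0, p1) → 29.0959
  f13: (p5, p6, p8) → 30.5889
  f14: (p5, p6, p1) → 29.3452
  f15: (p5, p9, p8) → 20.2480
  f16: (p5, p9, p0) → 16.0887
Σ area = 617.752

Check V−E+F: 10 − 24 + 16 = 2.


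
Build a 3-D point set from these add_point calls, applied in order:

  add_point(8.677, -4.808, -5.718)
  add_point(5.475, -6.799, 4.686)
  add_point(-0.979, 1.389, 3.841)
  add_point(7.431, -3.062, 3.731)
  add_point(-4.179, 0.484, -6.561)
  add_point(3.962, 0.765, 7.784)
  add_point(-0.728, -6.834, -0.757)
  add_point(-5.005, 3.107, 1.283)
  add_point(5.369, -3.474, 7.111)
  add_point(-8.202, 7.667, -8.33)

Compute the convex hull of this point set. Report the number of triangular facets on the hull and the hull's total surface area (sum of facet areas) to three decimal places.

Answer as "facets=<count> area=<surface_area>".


facets=14 area=549.469

Hull vertices (9/10): indices [0, 1, 3, 4, 5, 6, 7, 8, 9].

Per-facet area ½‖(b−a)×(c−a)‖:
  f1: (p5, p0, p9) → 152.0139
  f2: (p1, p6, p0) → 41.8133
  f3: (p4, p0, p9) → 36.8585
  f4: (p4, p6, p9) → 16.9209
  f5: (p4, p6, p0) → 53.6020
  f6: (p7, p6, p9) → 57.9153
  f7: (p7, p5, p9) → 36.8979
  f8: (p3, p5, p0) → 20.1026
  f9: (p3, p1, p0) → 20.8061
  f10: (p8, p1, p6) → 15.7637
  f11: (p8, p7, p6) → 56.6543
  f12: (p8, p7, p5) → 23.8980
  f13: (p8, p3, p5) → 8.8250
  f14: (p8, p3, p1) → 7.3979
Σ area = 549.469

Euler: V−E+F = 9−21+14 = 2.


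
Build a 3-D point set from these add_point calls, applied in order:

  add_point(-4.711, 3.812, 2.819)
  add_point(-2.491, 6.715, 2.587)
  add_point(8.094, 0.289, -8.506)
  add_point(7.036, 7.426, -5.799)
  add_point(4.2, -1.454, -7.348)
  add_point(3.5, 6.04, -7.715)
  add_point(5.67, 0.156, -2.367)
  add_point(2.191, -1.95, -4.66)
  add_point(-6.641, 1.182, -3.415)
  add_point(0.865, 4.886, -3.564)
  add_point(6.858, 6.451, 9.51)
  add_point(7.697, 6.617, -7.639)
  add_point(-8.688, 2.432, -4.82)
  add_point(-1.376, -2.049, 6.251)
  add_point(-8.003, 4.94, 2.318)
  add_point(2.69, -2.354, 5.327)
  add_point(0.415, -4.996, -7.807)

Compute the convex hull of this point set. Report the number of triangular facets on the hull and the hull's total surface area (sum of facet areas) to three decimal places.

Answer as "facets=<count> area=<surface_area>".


facets=18 area=751.670

11 of the 17 inputs are extreme points: [1, 2, 3, 5, 10, 11, 12, 13, 14, 15, 16].

Triangle areas on the boundary:
  f1: (p1, p10, p3) → 72.3360
  f2: (p1, p5, p3) → 25.3867
  f3: (p16, p13, p12) → 78.0413
  f4: (p16, p5, p12) → 63.9625
  f5: (p16, p5, p2) → 34.4951
  f6: (p15, p10, p2) → 79.7330
  f7: (p15, p13, p10) → 21.5437
  f8: (p15, p16, p2) → 62.5330
  f9: (p15, p16, p13) → 28.3462
  f10: (p11, p5, p2) → 13.5189
  f11: (p11, p5, p3) → 4.3497
  f12: (p11, p10, p2) → 54.4827
  f13: (p11, p10, p3) → 8.6247
  f14: (p14, p5, p12) → 49.4898
  f15: (p14, p1, p5) → 31.4004
  f16: (p14, p13, p12) → 38.7896
  f17: (p14, p13, p10) → 63.7252
  f18: (p14, p1, p10) → 20.9110
Σ area = 751.670

Check V−E+F: 11 − 27 + 18 = 2.


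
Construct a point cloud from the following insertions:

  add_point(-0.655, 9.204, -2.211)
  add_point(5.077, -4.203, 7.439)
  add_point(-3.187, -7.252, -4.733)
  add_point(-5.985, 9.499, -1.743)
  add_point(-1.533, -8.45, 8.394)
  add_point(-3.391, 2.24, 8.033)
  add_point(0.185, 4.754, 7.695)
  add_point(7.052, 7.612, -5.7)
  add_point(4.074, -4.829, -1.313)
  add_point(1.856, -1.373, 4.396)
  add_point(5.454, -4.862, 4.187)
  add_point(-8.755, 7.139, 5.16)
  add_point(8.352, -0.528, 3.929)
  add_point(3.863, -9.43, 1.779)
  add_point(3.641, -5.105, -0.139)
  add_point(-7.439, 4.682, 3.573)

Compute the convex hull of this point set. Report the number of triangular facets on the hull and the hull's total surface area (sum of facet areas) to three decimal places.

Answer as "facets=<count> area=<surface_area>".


facets=20 area=854.328

12 of the 16 inputs are extreme points: [0, 1, 2, 3, 4, 5, 6, 7, 8, 11, 12, 13].

Triangle areas on the boundary:
  f1: (p2, p4, p11) → 110.2283
  f2: (p6, p7, p12) → 65.5300
  f3: (p3, p2, p11) → 67.0514
  f4: (p3, p2, p7) → 111.6570
  f5: (p13, p2, p4) → 42.2573
  f6: (p13, p7, p12) → 60.4224
  f7: (p5, p4, p11) → 28.1793
  f8: (p5, p6, p11) → 16.8695
  f9: (p5, p6, p4) → 21.5133
  f10: (p1, p6, p12) → 29.8063
  f11: (p1, p6, p4) → 40.3081
  f12: (p1, p13, p12) → 23.5183
  f13: (p1, p13, p4) → 28.2603
  f14: (p0, p6, p7) → 45.6905
  f15: (p0, p3, p7) → 8.1141
  f16: (p0, p6, p11) → 47.5654
  f17: (p0, p3, p11) → 19.0350
  f18: (p8, p2, p7) → 53.6279
  f19: (p8, p13, p7) → 11.4625
  f20: (p8, p13, p2) → 23.2307
Σ area = 854.328

Check V−E+F: 12 − 30 + 20 = 2.


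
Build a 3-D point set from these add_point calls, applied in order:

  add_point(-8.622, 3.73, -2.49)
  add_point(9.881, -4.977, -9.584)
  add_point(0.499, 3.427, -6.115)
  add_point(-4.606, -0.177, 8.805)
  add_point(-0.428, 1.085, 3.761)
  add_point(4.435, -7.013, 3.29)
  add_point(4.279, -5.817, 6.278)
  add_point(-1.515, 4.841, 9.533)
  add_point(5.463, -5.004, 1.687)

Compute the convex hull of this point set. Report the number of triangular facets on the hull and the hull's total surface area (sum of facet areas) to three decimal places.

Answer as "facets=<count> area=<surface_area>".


facets=10 area=604.442

Hull vertices (7/9): indices [0, 1, 2, 3, 5, 6, 7].

Facet areas (half cross-product norm):
  f1: (p5, p1, p0) → 125.5804
  f2: (p3, p5, p0) → 79.4631
  f3: (p3, p7, p0) → 37.4331
  f4: (p2, p1, p0) → 39.7451
  f5: (p2, p7, p0) → 67.9907
  f6: (p2, p7, p1) → 94.3286
  f7: (p6, p3, p5) → 15.5749
  f8: (p6, p3, p7) → 32.1079
  f9: (p6, p5, p1) → 13.3376
  f10: (p6, p7, p1) → 98.8803
Σ area = 604.442

Euler: V−E+F = 7−15+10 = 2.


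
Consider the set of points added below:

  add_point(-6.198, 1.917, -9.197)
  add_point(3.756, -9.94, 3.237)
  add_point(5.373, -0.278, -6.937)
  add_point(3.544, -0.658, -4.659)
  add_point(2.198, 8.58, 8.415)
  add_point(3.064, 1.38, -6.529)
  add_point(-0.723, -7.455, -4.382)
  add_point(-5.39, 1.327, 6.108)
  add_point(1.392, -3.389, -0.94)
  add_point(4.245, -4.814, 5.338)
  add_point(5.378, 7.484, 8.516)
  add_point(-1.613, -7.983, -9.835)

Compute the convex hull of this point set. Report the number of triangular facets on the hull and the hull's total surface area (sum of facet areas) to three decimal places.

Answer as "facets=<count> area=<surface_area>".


Hull vertices (10/12): indices [0, 1, 2, 4, 5, 6, 7, 9, 10, 11].

Facet areas (half cross-product norm):
  f1: (p7, p11, p0) → 83.8113
  f2: (p2, p11, p0) → 54.3093
  f3: (p2, p11, p1) → 70.8666
  f4: (p4, p7, p0) → 80.2982
  f5: (p4, p7, p10) → 16.1134
  f6: (p9, p7, p10) → 64.8655
  f7: (p9, p7, p1) → 28.5056
  f8: (p9, p2, p10) → 83.2625
  f9: (p9, p2, p1) → 36.5105
  f10: (p6, p11, p1) → 12.6595
  f11: (p6, p7, p1) → 63.6936
  f12: (p6, p7, p11) → 27.8800
  f13: (p5, p2, p10) → 22.9073
  f14: (p5, p4, p10) → 27.5723
  f15: (p5, p2, p0) → 8.9389
  f16: (p5, p4, p0) → 78.9456
Σ area = 761.140

Euler: V−E+F = 10−24+16 = 2.

facets=16 area=761.140
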